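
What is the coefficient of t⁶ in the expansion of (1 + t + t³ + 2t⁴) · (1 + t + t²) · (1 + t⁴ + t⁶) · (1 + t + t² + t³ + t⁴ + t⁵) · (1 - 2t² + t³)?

5

(1 + t + t³ + 2t⁴) has coefficients 1,1,0,1,2 for degrees 0…4.
(1 + t + t²) has coefficients 1,1,1,0,0,0,0 for degrees 0…6.
Multiplying by (1 + t⁴ + t⁶) gives running coefficients 1,1,1,0,1,1,2 for degrees 0…6.
Multiplying by (1 + t + t² + t³ + t⁴ + t⁵) gives running coefficients 1,2,3,3,4,5,6 for degrees 0…6.
Finally multiplying by (1 - 2t² + t³), the product of all factors after the first has coefficients 1,2,1,0,0,2,1 for degrees 0…6.
[t⁶] = 1·1 + 1·2 + 1·0 + 2·1 = 5.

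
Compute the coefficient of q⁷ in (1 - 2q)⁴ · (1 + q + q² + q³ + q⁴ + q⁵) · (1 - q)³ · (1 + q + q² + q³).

65

(1 - 2q)⁴ has coefficients 1,-8,24,-32,16 for degrees 0…4.
(1 + q + q² + q³ + q⁴ + q⁵) has coefficients 1,1,1,1,1,1,0,0 for degrees 0…7.
Multiplying by (1 - q)³ gives running coefficients 1,-2,1,0,0,0,-1,2 for degrees 0…7.
Finally multiplying by (1 + q + q² + q³), the product of all factors after the first has coefficients 1,-1,0,0,-1,1,-1,1 for degrees 0…7.
[q⁷] = 1·1 − 8·(-1) + 24·1 − 32·(-1) + 16·0 = 65.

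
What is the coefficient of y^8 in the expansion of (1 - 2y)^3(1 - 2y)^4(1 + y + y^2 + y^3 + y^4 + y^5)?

-72

(1 - 2y)^3 has coefficients 1,-6,12,-8 for degrees 0…3.
(1 - 2y)^4 has coefficients 1,-8,24,-32,16,0,0,0,0 for degrees 0…8.
Finally multiplying by (1 + y + y^2 + y^3 + y^4 + y^5), the product of all factors after the first has coefficients 1,-7,17,-15,1,1,0,8,-16 for degrees 0…8.
[y^8] = 1·(-16) − 6·8 + 12·0 − 8·1 = -72.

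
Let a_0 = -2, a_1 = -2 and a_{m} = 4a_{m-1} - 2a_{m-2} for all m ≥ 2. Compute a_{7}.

The ordinary generating function has denominator 1 - 4z + 2z^2.
Iterating the recurrence: a_0,…,a_{7} = -2, -2, -4, -12, -40, -136, -464, -1584.

-1584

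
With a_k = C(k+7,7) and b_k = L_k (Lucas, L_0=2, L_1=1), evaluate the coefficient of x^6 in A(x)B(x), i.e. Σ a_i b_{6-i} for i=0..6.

This is [x^6] in the product of the two ordinary generating functions.
Σ = 1·18 + 8·11 + 36·7 + 120·4 + 330·3 + 792·1 + 1716·2 = 6052.

6052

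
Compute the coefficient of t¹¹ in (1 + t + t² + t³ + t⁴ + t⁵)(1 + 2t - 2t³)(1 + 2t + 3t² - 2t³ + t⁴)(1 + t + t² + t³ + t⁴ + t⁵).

-10

(1 + t + t² + t³ + t⁴ + t⁵) has coefficients 1,1,1,1,1,1 for degrees 0…5.
(1 + 2t - 2t³) has coefficients 1,2,0,-2,0,0,0,0,0,0,0,0 for degrees 0…11.
Multiplying by (1 + 2t + 3t² - 2t³ + t⁴) gives running coefficients 1,4,7,2,-7,-4,4,-2,0,0,0,0 for degrees 0…11.
Finally multiplying by (1 + t + t² + t³ + t⁴ + t⁵), the product of all factors after the first has coefficients 1,5,12,14,7,3,6,0,-7,-9,-2,2 for degrees 0…11.
[t¹¹] = 1·2 + 1·(-2) + 1·(-9) + 1·(-7) + 1·0 + 1·6 = -10.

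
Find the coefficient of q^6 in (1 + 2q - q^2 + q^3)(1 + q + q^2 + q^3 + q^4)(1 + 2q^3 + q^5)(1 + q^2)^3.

43

(1 + 2q - q^2 + q^3) has coefficients 1,2,-1,1 for degrees 0…3.
(1 + q + q^2 + q^3 + q^4) has coefficients 1,1,1,1,1,0,0 for degrees 0…6.
Multiplying by (1 + 2q^3 + q^5) gives running coefficients 1,1,1,3,3,3,3 for degrees 0…6.
Finally multiplying by (1 + q^2)^3, the product of all factors after the first has coefficients 1,1,4,6,9,15,16 for degrees 0…6.
[q^6] = 1·16 + 2·15 − 1·9 + 1·6 = 43.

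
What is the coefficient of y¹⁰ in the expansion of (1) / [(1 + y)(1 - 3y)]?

44287

Partial fractions give a closed form: a_n = (1/4)·(-1)^n + (3/4)·3^n.
At n = 10: a_10 = 44287.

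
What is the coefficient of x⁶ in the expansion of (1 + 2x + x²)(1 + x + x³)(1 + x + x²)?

3

(1 + 2x + x²) has coefficients 1,2,1 for degrees 0…2.
(1 + x + x³) has coefficients 1,1,0,1,0,0,0 for degrees 0…6.
Finally multiplying by (1 + x + x²), the product of all factors after the first has coefficients 1,2,2,2,1,1,0 for degrees 0…6.
[x⁶] = 1·0 + 2·1 + 1·1 = 3.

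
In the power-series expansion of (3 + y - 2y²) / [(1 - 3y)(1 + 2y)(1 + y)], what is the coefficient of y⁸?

9595

Partial fractions give a closed form: a_n = (7/5)·3^n + (8/5)·(-2)^n.
At n = 8: a_8 = 9595.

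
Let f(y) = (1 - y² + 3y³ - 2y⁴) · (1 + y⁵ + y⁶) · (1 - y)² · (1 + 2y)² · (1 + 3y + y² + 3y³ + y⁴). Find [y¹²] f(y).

(1 - y² + 3y³ - 2y⁴) has coefficients 1,0,-1,3,-2 for degrees 0…4.
(1 + y⁵ + y⁶) has coefficients 1,0,0,0,0,1,1,0,0,0,0,0,0 for degrees 0…12.
Multiplying by (1 - y)² gives running coefficients 1,-2,1,0,0,1,-1,-1,1,0,0,0,0 for degrees 0…12.
Multiplying by (1 + 2y)² gives running coefficients 1,2,-3,-4,4,1,3,-1,-7,0,4,0,0 for degrees 0…12.
Finally multiplying by (1 + 3y + y² + 3y³ + y⁴), the product of all factors after the first has coefficients 1,5,4,-8,-4,2,-5,17,0,-12,-3,-10,-3 for degrees 0…12.
[y¹²] = 1·(-3) − 1·(-3) + 3·(-12) − 2·0 = -36.

-36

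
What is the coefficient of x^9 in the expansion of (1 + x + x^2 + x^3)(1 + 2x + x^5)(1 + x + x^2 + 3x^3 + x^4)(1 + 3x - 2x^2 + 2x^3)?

(1 + x + x^2 + x^3) has coefficients 1,1,1,1 for degrees 0…3.
(1 + 2x + x^5) has coefficients 1,2,0,0,0,1,0,0,0,0 for degrees 0…9.
Multiplying by (1 + x + x^2 + 3x^3 + x^4) gives running coefficients 1,3,3,5,7,3,1,1,3,1 for degrees 0…9.
Finally multiplying by (1 + 3x - 2x^2 + 2x^3), the product of all factors after the first has coefficients 1,6,10,10,22,20,6,12,10,10 for degrees 0…9.
[x^9] = 1·10 + 1·10 + 1·12 + 1·6 = 38.

38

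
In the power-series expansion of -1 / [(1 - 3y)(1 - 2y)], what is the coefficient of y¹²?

Partial fractions give a closed form: a_n = (-3)·3^n + (2)·2^n.
At n = 12: a_12 = -1586131.

-1586131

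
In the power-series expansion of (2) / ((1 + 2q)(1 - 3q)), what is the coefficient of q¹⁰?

71678

The denominator gives the recurrence a_n = a_(n−1) + 6a_(n−2) for n ≥ 3; the numerator fixes a_0 = 2, a_1 = 2, a_2 = 14.
Iterating: 2, 2, 14, 26, 110, 266, 926, 2522, 8078, 23210, 71678, so a_10 = 71678.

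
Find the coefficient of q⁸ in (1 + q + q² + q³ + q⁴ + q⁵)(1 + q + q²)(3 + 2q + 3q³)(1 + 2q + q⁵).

61

(1 + q + q² + q³ + q⁴ + q⁵) has coefficients 1,1,1,1,1,1 for degrees 0…5.
(1 + q + q²) has coefficients 1,1,1,0,0,0,0,0,0 for degrees 0…8.
Multiplying by (3 + 2q + 3q³) gives running coefficients 3,5,5,5,3,3,0,0,0 for degrees 0…8.
Finally multiplying by (1 + 2q + q⁵), the product of all factors after the first has coefficients 3,11,15,15,13,12,11,5,5 for degrees 0…8.
[q⁸] = 1·5 + 1·5 + 1·11 + 1·12 + 1·13 + 1·15 = 61.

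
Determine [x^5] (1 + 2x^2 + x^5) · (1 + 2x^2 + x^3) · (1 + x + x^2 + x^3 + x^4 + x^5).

(1 + 2x^2 + x^5) has coefficients 1,0,2,0,0,1 for degrees 0…5.
(1 + 2x^2 + x^3) has coefficients 1,0,2,1,0,0 for degrees 0…5.
Finally multiplying by (1 + x + x^2 + x^3 + x^4 + x^5), the product of all factors after the first has coefficients 1,1,3,4,4,4 for degrees 0…5.
[x^5] = 1·4 + 2·4 + 1·1 = 13.

13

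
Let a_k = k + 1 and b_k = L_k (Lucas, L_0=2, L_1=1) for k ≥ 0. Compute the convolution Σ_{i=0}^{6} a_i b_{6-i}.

The convolution is the t^6 coefficient of A(t)B(t).
Σ = 1·18 + 2·11 + 3·7 + 4·4 + 5·3 + 6·1 + 7·2 = 112.

112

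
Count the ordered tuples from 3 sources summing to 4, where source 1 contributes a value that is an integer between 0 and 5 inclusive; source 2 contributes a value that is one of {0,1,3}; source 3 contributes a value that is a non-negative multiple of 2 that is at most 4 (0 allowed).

The generating function for the choices is (1 + q + q^2 + q^3 + q^4 + q^5)·(1 + q + q^3)·(1 + q^2 + q^4); the count is [q^4].
(1 + q + q^2 + q^3 + q^4 + q^5) has coefficients 1,1,1,1,1 for degrees 0…4.
(1 + q + q^3) has coefficients 1,1,0,1,0 for degrees 0…4.
Finally multiplying by (1 + q^2 + q^4), the product of all factors after the first has coefficients 1,1,1,2,1 for degrees 0…4.
[q^4] = 1·1 + 1·2 + 1·1 + 1·1 + 1·1 = 6.

6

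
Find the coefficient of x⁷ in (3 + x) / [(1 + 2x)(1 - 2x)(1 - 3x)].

The denominator gives the recurrence a_n = 3a_(n−1) + 4a_(n−2) − 12a_(n−3) for n ≥ 3; the numerator fixes a_0 = 3, a_1 = 10, a_2 = 42.
Iterating: 3, 10, 42, 130, 438, 1330, 4182, 12610, so a_7 = 12610.

12610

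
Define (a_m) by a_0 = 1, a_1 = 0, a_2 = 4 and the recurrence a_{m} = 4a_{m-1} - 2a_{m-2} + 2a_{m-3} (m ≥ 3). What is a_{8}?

10624

The ordinary generating function has denominator 1 - 4x + 2x^2 - 2x^3.
Iterating the recurrence: a_0,…,a_{8} = 1, 0, 4, 18, 64, 228, 820, 2952, 10624.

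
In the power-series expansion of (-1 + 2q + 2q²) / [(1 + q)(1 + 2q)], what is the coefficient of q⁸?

The denominator gives the recurrence a_n = −3a_(n−1) − 2a_(n−2) for n ≥ 3; the numerator fixes a_0 = -1, a_1 = 5, a_2 = -11.
Iterating: -1, 5, -11, 23, -47, 95, -191, 383, -767, so a_8 = -767.

-767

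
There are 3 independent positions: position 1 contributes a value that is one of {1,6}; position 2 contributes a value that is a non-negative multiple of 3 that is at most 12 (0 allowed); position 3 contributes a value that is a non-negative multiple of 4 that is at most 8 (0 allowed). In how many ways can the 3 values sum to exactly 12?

The generating function for the choices is (y + y^6)·(1 + y^3 + y^6 + y^9 + y^12)·(1 + y^4 + y^8); the count is [y^12].
(y + y^6) has coefficients 0,1,0,0,0,0,1 for degrees 0…6.
(1 + y^3 + y^6 + y^9 + y^12) has coefficients 1,0,0,1,0,0,1,0,0,1,0,0,1 for degrees 0…12.
Finally multiplying by (1 + y^4 + y^8), the product of all factors after the first has coefficients 1,0,0,1,1,0,1,1,1,1,1,1,1 for degrees 0…12.
[y^12] = 1·1 + 1·1 = 2.

2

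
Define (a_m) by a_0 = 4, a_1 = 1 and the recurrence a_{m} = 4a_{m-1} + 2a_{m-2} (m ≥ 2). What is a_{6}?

The ordinary generating function has denominator 1 - 4z - 2z^2.
Iterating the recurrence: a_0,…,a_{6} = 4, 1, 12, 50, 224, 996, 4432.

4432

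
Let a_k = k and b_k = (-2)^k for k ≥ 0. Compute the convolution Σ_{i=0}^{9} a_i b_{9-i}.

This is [x^9] in the product of the two ordinary generating functions.
Σ = 0·(-512) + 1·256 + 2·(-128) + 3·64 + 4·(-32) + 5·16 + 6·(-8) + 7·4 + 8·(-2) + 9·1 = 117.

117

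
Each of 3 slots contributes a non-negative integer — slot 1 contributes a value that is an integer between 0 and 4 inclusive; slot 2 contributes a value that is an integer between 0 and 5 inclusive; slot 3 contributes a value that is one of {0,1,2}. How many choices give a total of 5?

14

The generating function for the choices is (1 + y + y² + y³ + y⁴)·(1 + y + y² + y³ + y⁴ + y⁵)·(1 + y + y²); the count is [y⁵].
(1 + y + y² + y³ + y⁴) has coefficients 1,1,1,1,1 for degrees 0…4.
(1 + y + y² + y³ + y⁴ + y⁵) has coefficients 1,1,1,1,1,1 for degrees 0…5.
Finally multiplying by (1 + y + y²), the product of all factors after the first has coefficients 1,2,3,3,3,3 for degrees 0…5.
[y⁵] = 1·3 + 1·3 + 1·3 + 1·3 + 1·2 = 14.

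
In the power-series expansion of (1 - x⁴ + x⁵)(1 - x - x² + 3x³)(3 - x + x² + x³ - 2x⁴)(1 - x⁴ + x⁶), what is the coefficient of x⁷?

(1 - x⁴ + x⁵) has coefficients 1,0,0,0,-1,1 for degrees 0…5.
(1 - x - x² + 3x³) has coefficients 1,-1,-1,3,0,0,0,0 for degrees 0…7.
Multiplying by (3 - x + x² + x³ - 2x⁴) gives running coefficients 3,-4,-1,10,-7,4,5,-6 for degrees 0…7.
Finally multiplying by (1 - x⁴ + x⁶), the product of all factors after the first has coefficients 3,-4,-1,10,-10,8,9,-20 for degrees 0…7.
[x⁷] = 1·(-20) − 1·10 + 1·(-1) = -31.

-31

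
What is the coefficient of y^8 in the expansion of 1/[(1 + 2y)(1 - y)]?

171

Partial fractions give a closed form: a_n = (2/3)·(-2)^n + (1/3)·1^n.
At n = 8: a_8 = 171.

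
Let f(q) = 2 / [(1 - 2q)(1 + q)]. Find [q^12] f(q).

Partial fractions give a closed form: a_n = (4/3)·2^n + (2/3)·(-1)^n.
At n = 12: a_12 = 5462.

5462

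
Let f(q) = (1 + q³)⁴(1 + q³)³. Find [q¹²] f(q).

35

(1 + q³)⁴ has coefficients 1,0,0,4,0,0,6,0,0,4,0,0,1 for degrees 0…12.
(1 + q³)³ has coefficients 1,0,0,3,0,0,3,0,0,1,0,0,0 for degrees 0…12.
[q¹²] = 1·0 + 4·1 + 6·3 + 4·3 + 1·1 = 35.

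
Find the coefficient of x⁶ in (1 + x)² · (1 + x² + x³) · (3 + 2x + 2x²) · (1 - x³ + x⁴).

3

(1 + x)² has coefficients 1,2,1 for degrees 0…2.
(1 + x² + x³) has coefficients 1,0,1,1,0,0,0 for degrees 0…6.
Multiplying by (3 + 2x + 2x²) gives running coefficients 3,2,5,5,4,2,0 for degrees 0…6.
Finally multiplying by (1 - x³ + x⁴), the product of all factors after the first has coefficients 3,2,5,2,5,-1,0 for degrees 0…6.
[x⁶] = 1·0 + 2·(-1) + 1·5 = 3.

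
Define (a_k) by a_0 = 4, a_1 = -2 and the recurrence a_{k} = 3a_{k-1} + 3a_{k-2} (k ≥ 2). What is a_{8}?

The ordinary generating function has denominator 1 - 3z - 3z^2.
Iterating the recurrence: a_0,…,a_{8} = 4, -2, 6, 12, 54, 198, 756, 2862, 10854.

10854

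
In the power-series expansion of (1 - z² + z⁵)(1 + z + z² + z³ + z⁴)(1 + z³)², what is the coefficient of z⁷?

(1 - z² + z⁵) has coefficients 1,0,-1,0,0,1 for degrees 0…5.
(1 + z + z² + z³ + z⁴) has coefficients 1,1,1,1,1,0,0,0 for degrees 0…7.
Finally multiplying by (1 + z³)², the product of all factors after the first has coefficients 1,1,1,3,3,2,3,3 for degrees 0…7.
[z⁷] = 1·3 − 1·2 + 1·1 = 2.

2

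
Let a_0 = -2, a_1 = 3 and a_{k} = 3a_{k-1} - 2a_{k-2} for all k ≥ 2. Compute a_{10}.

5113

The ordinary generating function has denominator 1 - 3y + 2y^2.
Iterating the recurrence: a_0,…,a_{10} = -2, 3, 13, 33, 73, 153, 313, 633, 1273, 2553, 5113.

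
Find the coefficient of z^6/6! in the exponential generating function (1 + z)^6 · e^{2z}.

58576

The EGF product rule gives c_6 = Σ_{k_1+k_2=6} C(6; k_1,k_2) · ∏ g_i(k_i), where (1+z)^6 gives the falling factorial (6)_k; e^{2z} gives (2)^k.
g_1(k) for k = 0…6: 1, 6, 30, 120, 360, 720, 720.
g_2(k) for k = 0…6: 1, 2, 4, 8, 16, 32, 64.
c_6 = Σ_k C(6,k)·g_1(k)·g_2(6−k) = 1·1·64 + 6·6·32 + 15·30·16 + 20·120·8 + 15·360·4 + 6·720·2 + 1·720·1 = 64 + 1152 + 7200 + 19200 + 21600 + 8640 + 720 = 58576.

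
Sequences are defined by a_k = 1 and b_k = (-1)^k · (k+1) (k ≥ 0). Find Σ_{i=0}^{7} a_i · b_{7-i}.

-4

Write out a_i and b_{7-i} for i = 0,…,7 and sum the products.
Σ = 1·(-8) + 1·7 + 1·(-6) + 1·5 + 1·(-4) + 1·3 + 1·(-2) + 1·1 = -4.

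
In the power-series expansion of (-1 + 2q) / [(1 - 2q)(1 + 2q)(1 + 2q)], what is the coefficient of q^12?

The denominator gives the recurrence a_n = −2a_(n−1) + 4a_(n−2) + 8a_(n−3) for n ≥ 3; the numerator fixes a_0 = -1, a_1 = 4, a_2 = -12.
Iterating: -1, 4, -12, 32, -80, 192, -448, 1024, -2304, 5120, -11264, 24576, -53248, so a_12 = -53248.

-53248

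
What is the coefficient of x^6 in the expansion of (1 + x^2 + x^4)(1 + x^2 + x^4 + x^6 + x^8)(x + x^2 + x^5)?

(1 + x^2 + x^4) has coefficients 1,0,1,0,1 for degrees 0…4.
(1 + x^2 + x^4 + x^6 + x^8) has coefficients 1,0,1,0,1,0,1 for degrees 0…6.
Finally multiplying by (x + x^2 + x^5), the product of all factors after the first has coefficients 0,1,1,1,1,2,1 for degrees 0…6.
[x^6] = 1·1 + 1·1 + 1·1 = 3.

3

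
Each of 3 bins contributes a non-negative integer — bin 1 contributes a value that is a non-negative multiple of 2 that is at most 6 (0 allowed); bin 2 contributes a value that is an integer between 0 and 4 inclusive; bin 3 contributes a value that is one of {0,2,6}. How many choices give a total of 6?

7

The generating function for the choices is (1 + x^2 + x^4 + x^6)·(1 + x + x^2 + x^3 + x^4)·(1 + x^2 + x^6); the count is [x^6].
(1 + x^2 + x^4 + x^6) has coefficients 1,0,1,0,1,0,1 for degrees 0…6.
(1 + x + x^2 + x^3 + x^4) has coefficients 1,1,1,1,1,0,0 for degrees 0…6.
Finally multiplying by (1 + x^2 + x^6), the product of all factors after the first has coefficients 1,1,2,2,2,1,2 for degrees 0…6.
[x^6] = 1·2 + 1·2 + 1·2 + 1·1 = 7.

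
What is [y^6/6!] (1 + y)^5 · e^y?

The EGF product rule gives c_6 = Σ_{k_1+k_2=6} C(6; k_1,k_2) · ∏ g_i(k_i), where (1+y)^5 gives the falling factorial (5)_k; e^y gives (1)^k.
g_1(k) for k = 0…6: 1, 5, 20, 60, 120, 120, 0.
g_2(k) for k = 0…6: 1, 1, 1, 1, 1, 1, 1.
c_6 = Σ_k C(6,k)·g_1(k)·g_2(6−k) = 1·1·1 + 6·5·1 + 15·20·1 + 20·60·1 + 15·120·1 + 6·120·1 = 1 + 30 + 300 + 1200 + 1800 + 720 = 4051.

4051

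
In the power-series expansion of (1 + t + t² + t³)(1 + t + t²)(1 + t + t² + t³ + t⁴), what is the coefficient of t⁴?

11

(1 + t + t² + t³) has coefficients 1,1,1,1 for degrees 0…3.
(1 + t + t²) has coefficients 1,1,1,0,0 for degrees 0…4.
Finally multiplying by (1 + t + t² + t³ + t⁴), the product of all factors after the first has coefficients 1,2,3,3,3 for degrees 0…4.
[t⁴] = 1·3 + 1·3 + 1·3 + 1·2 = 11.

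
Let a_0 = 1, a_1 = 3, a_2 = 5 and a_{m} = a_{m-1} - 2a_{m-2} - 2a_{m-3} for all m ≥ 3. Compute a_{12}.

The ordinary generating function has denominator 1 - q + 2q^2 + 2q^3.
Iterating the recurrence: a_0,…,a_{12} = 1, 3, 5, -3, -19, -23, 21, 105, 109, -143, -571, -503, 925.

925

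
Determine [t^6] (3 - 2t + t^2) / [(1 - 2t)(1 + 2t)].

The denominator gives the recurrence a_n = 4a_(n−2) for n ≥ 3; the numerator fixes a_0 = 3, a_1 = -2, a_2 = 13.
Iterating: 3, -2, 13, -8, 52, -32, 208, so a_6 = 208.

208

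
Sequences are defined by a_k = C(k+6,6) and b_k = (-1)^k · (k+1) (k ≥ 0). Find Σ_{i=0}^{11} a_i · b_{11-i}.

The convolution is the x^11 coefficient of A(x)B(x).
Σ = 1·(-12) + 7·11 + 28·(-10) + 84·9 + 210·(-8) + 462·7 + 924·(-6) + 1716·5 + 3003·(-4) + 5005·3 + 8008·(-2) + 12376·1 = 4494.

4494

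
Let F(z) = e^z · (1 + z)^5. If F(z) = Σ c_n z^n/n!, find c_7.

The EGF product rule gives c_7 = Σ_{k_1+k_2=7} C(7; k_1,k_2) · ∏ g_i(k_i), where e^z gives (1)^k; (1+z)^5 gives the falling factorial (5)_k.
g_1(k) for k = 0…7: 1, 1, 1, 1, 1, 1, 1, 1.
g_2(k) for k = 0…7: 1, 5, 20, 60, 120, 120, 0, 0.
c_7 = Σ_k C(7,k)·g_1(k)·g_2(7−k) = 21·1·120 + 35·1·120 + 35·1·60 + 21·1·20 + 7·1·5 + 1·1·1 = 2520 + 4200 + 2100 + 420 + 35 + 1 = 9276.

9276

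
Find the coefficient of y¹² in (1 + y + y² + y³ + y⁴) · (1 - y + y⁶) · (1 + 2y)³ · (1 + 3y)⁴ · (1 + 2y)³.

(1 + y + y² + y³ + y⁴) has coefficients 1,1,1,1,1 for degrees 0…4.
(1 - y + y⁶) has coefficients 1,-1,0,0,0,0,1,0,0,0,0,0,0 for degrees 0…12.
Multiplying by (1 + 2y)³ gives running coefficients 1,5,6,-4,-8,0,1,6,12,8,0,0,0 for degrees 0…12.
Multiplying by (1 + 3y)⁴ gives running coefficients 1,17,120,446,889,741,-377,-1170,-510,584,1473,2214,1836 for degrees 0…12.
Finally multiplying by (1 + 2y)³, the product of all factors after the first has coefficients 1,23,234,1378,5141,12387,18305,12572,-6126,-19532,-10503,13980,37468 for degrees 0…12.
[y¹²] = 1·37468 + 1·13980 + 1·(-10503) + 1·(-19532) + 1·(-6126) = 15287.

15287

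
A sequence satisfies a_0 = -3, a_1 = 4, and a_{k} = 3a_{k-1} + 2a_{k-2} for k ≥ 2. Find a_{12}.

2339178

The ordinary generating function has denominator 1 - 3x - 2x^2.
Iterating the recurrence: a_0,…,a_{12} = -3, 4, 6, 26, 90, 322, 1146, 4082, 14538, 51778, 184410, 656786, 2339178.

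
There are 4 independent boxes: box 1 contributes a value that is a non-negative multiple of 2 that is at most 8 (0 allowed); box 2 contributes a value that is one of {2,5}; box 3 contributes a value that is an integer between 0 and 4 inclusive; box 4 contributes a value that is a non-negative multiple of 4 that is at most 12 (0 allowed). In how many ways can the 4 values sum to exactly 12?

11

The generating function for the choices is (1 + x^2 + x^4 + x^6 + x^8)·(x^2 + x^5)·(1 + x + x^2 + x^3 + x^4)·(1 + x^4 + x^8 + x^12); the count is [x^12].
(1 + x^2 + x^4 + x^6 + x^8) has coefficients 1,0,1,0,1,0,1,0,1 for degrees 0…8.
(x^2 + x^5) has coefficients 0,0,1,0,0,1,0,0,0,0,0,0,0 for degrees 0…12.
Multiplying by (1 + x + x^2 + x^3 + x^4) gives running coefficients 0,0,1,1,1,2,2,1,1,1,0,0,0 for degrees 0…12.
Finally multiplying by (1 + x^4 + x^8 + x^12), the product of all factors after the first has coefficients 0,0,1,1,1,2,3,2,2,3,3,2,2 for degrees 0…12.
[x^12] = 1·2 + 1·3 + 1·2 + 1·3 + 1·1 = 11.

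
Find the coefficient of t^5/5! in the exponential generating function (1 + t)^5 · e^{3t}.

14988

The EGF product rule gives c_5 = Σ_{k_1+k_2=5} C(5; k_1,k_2) · ∏ g_i(k_i), where (1+t)^5 gives the falling factorial (5)_k; e^{3t} gives (3)^k.
g_1(k) for k = 0…5: 1, 5, 20, 60, 120, 120.
g_2(k) for k = 0…5: 1, 3, 9, 27, 81, 243.
c_5 = Σ_k C(5,k)·g_1(k)·g_2(5−k) = 1·1·243 + 5·5·81 + 10·20·27 + 10·60·9 + 5·120·3 + 1·120·1 = 243 + 2025 + 5400 + 5400 + 1800 + 120 = 14988.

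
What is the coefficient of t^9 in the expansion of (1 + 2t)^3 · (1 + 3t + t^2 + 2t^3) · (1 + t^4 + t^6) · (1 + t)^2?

(1 + 2t)^3 has coefficients 1,6,12,8 for degrees 0…3.
(1 + 3t + t^2 + 2t^3) has coefficients 1,3,1,2,0,0,0,0,0,0 for degrees 0…9.
Multiplying by (1 + t^4 + t^6) gives running coefficients 1,3,1,2,1,3,2,5,1,2 for degrees 0…9.
Finally multiplying by (1 + t)^2, the product of all factors after the first has coefficients 1,5,8,7,6,7,9,12,13,9 for degrees 0…9.
[t^9] = 1·9 + 6·13 + 12·12 + 8·9 = 303.

303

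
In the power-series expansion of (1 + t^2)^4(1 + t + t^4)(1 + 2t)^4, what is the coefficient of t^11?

(1 + t^2)^4 has coefficients 1,0,4,0,6,0,4,0,1 for degrees 0…8.
(1 + t + t^4) has coefficients 1,1,0,0,1,0,0,0,0,0,0,0 for degrees 0…11.
Finally multiplying by (1 + 2t)^4, the product of all factors after the first has coefficients 1,9,32,56,49,24,24,32,16,0,0,0 for degrees 0…11.
[t^11] = 1·0 + 4·0 + 6·32 + 4·24 + 1·56 = 344.

344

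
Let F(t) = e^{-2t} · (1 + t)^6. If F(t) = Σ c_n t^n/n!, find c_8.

-5888

The EGF product rule gives c_8 = Σ_{k_1+k_2=8} C(8; k_1,k_2) · ∏ g_i(k_i), where e^{-2t} gives (-2)^k; (1+t)^6 gives the falling factorial (6)_k.
g_1(k) for k = 0…8: 1, -2, 4, -8, 16, -32, 64, -128, 256.
g_2(k) for k = 0…8: 1, 6, 30, 120, 360, 720, 720, 0, 0.
c_8 = Σ_k C(8,k)·g_1(k)·g_2(8−k) = 28·4·720 + 56·(-8)·720 + 70·16·360 + 56·(-32)·120 + 28·64·30 + 8·(-128)·6 + 1·256·1 = 80640 − 322560 + 403200 − 215040 + 53760 − 6144 + 256 = -5888.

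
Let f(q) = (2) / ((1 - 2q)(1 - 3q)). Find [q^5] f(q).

1330

The denominator gives the recurrence a_n = 5a_(n−1) − 6a_(n−2) for n ≥ 2; the numerator fixes a_0 = 2, a_1 = 10.
Iterating: 2, 10, 38, 130, 422, 1330, so a_5 = 1330.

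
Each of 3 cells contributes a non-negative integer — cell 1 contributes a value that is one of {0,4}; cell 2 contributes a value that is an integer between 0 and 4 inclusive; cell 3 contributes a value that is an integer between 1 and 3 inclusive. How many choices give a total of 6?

The generating function for the choices is (1 + x⁴)·(1 + x + x² + x³ + x⁴)·(x + x² + x³); the count is [x⁶].
(1 + x⁴) has coefficients 1,0,0,0,1 for degrees 0…4.
(1 + x + x² + x³ + x⁴) has coefficients 1,1,1,1,1,0,0 for degrees 0…6.
Finally multiplying by (x + x² + x³), the product of all factors after the first has coefficients 0,1,2,3,3,3,2 for degrees 0…6.
[x⁶] = 1·2 + 1·2 = 4.

4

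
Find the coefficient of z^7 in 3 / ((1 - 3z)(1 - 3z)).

The denominator gives the recurrence a_n = 6a_(n−1) − 9a_(n−2) for n ≥ 2; the numerator fixes a_0 = 3, a_1 = 18.
Iterating: 3, 18, 81, 324, 1215, 4374, 15309, 52488, so a_7 = 52488.

52488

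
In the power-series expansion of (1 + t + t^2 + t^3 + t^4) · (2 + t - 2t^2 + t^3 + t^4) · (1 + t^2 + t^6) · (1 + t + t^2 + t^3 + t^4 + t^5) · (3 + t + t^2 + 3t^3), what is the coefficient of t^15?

100

(1 + t + t^2 + t^3 + t^4) has coefficients 1,1,1,1,1 for degrees 0…4.
(2 + t - 2t^2 + t^3 + t^4) has coefficients 2,1,-2,1,1,0,0,0,0,0,0,0,0,0,0,0 for degrees 0…15.
Multiplying by (1 + t^2 + t^6) gives running coefficients 2,1,0,2,-1,1,3,1,-2,1,1,0,0,0,0,0 for degrees 0…15.
Multiplying by (1 + t + t^2 + t^3 + t^4 + t^5) gives running coefficients 2,3,3,5,4,5,6,6,4,3,5,4,1,0,2,1 for degrees 0…15.
Finally multiplying by (3 + t + t^2 + 3t^3), the product of all factors after the first has coefficients 6,11,14,27,29,33,42,41,39,37,40,32,21,20,19,8 for degrees 0…15.
[t^15] = 1·8 + 1·19 + 1·20 + 1·21 + 1·32 = 100.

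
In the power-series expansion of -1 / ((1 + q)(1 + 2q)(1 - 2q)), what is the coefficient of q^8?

-341

Partial fractions give a closed form: a_n = (1/3)·(-1)^n + (-1)·(-2)^n + (-1/3)·2^n.
At n = 8: a_8 = -341.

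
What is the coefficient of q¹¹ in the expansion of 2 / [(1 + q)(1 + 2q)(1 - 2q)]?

Partial fractions give a closed form: a_n = (-2/3)·(-1)^n + (2)·(-2)^n + (2/3)·2^n.
At n = 11: a_11 = -2730.

-2730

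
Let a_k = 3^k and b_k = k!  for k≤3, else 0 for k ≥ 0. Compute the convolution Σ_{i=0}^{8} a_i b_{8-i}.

11664

Write out a_i and b_{8-i} for i = 0,…,8 and sum the products.
Σ = 1·0 + 3·0 + 9·0 + 27·0 + 81·0 + 243·6 + 729·2 + 2187·1 + 6561·1 = 11664.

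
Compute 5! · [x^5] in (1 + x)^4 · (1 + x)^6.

The EGF product rule gives c_5 = Σ_{k_1+k_2=5} C(5; k_1,k_2) · ∏ g_i(k_i), where (1+x)^4 gives the falling factorial (4)_k; (1+x)^6 gives the falling factorial (6)_k.
g_1(k) for k = 0…5: 1, 4, 12, 24, 24, 0.
g_2(k) for k = 0…5: 1, 6, 30, 120, 360, 720.
c_5 = Σ_k C(5,k)·g_1(k)·g_2(5−k) = 1·1·720 + 5·4·360 + 10·12·120 + 10·24·30 + 5·24·6 = 720 + 7200 + 14400 + 7200 + 720 = 30240.

30240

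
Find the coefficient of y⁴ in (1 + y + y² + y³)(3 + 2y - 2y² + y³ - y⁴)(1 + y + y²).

7

(1 + y + y² + y³) has coefficients 1,1,1,1 for degrees 0…3.
(3 + 2y - 2y² + y³ - y⁴) has coefficients 3,2,-2,1,-1 for degrees 0…4.
Finally multiplying by (1 + y + y²), the product of all factors after the first has coefficients 3,5,3,1,-2 for degrees 0…4.
[y⁴] = 1·(-2) + 1·1 + 1·3 + 1·5 = 7.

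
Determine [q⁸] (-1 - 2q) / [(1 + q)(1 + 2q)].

Partial fractions give a closed form: a_n = (-1)·(-1)^n.
At n = 8: a_8 = -1.

-1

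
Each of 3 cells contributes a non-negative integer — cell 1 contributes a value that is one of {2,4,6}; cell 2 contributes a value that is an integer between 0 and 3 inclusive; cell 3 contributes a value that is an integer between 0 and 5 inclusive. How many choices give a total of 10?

The generating function for the choices is (z² + z⁴ + z⁶)·(1 + z + z² + z³)·(1 + z + z² + z³ + z⁴ + z⁵); the count is [z¹⁰].
(z² + z⁴ + z⁶) has coefficients 0,0,1,0,1,0,1 for degrees 0…6.
(1 + z + z² + z³) has coefficients 1,1,1,1,0,0,0,0,0,0,0 for degrees 0…10.
Finally multiplying by (1 + z + z² + z³ + z⁴ + z⁵), the product of all factors after the first has coefficients 1,2,3,4,4,4,3,2,1,0,0 for degrees 0…10.
[z¹⁰] = 1·1 + 1·3 + 1·4 = 8.

8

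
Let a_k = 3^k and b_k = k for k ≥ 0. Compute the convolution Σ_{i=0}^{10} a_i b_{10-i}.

44281

Write out a_i and b_{10-i} for i = 0,…,10 and sum the products.
Σ = 1·10 + 3·9 + 9·8 + 27·7 + 81·6 + 243·5 + 729·4 + 2187·3 + 6561·2 + 19683·1 + 59049·0 = 44281.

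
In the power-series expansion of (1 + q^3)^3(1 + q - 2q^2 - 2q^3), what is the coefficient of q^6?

(1 + q^3)^3 has coefficients 1,0,0,3,0,0,3 for degrees 0…6.
(1 + q - 2q^2 - 2q^3) has coefficients 1,1,-2,-2,0,0,0 for degrees 0…6.
[q^6] = 1·0 + 3·(-2) + 3·1 = -3.

-3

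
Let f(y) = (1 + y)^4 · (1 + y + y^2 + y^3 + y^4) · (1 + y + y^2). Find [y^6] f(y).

42

(1 + y)^4 has coefficients 1,4,6,4,1 for degrees 0…4.
(1 + y + y^2 + y^3 + y^4) has coefficients 1,1,1,1,1,0,0 for degrees 0…6.
Finally multiplying by (1 + y + y^2), the product of all factors after the first has coefficients 1,2,3,3,3,2,1 for degrees 0…6.
[y^6] = 1·1 + 4·2 + 6·3 + 4·3 + 1·3 = 42.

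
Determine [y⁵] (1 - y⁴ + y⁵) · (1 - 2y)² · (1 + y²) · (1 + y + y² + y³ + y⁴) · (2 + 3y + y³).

(1 - y⁴ + y⁵) has coefficients 1,0,0,0,-1,1 for degrees 0…5.
(1 - 2y)² has coefficients 1,-4,4,0,0,0 for degrees 0…5.
Multiplying by (1 + y²) gives running coefficients 1,-4,5,-4,4,0 for degrees 0…5.
Multiplying by (1 + y + y² + y³ + y⁴) gives running coefficients 1,-3,2,-2,2,1 for degrees 0…5.
Finally multiplying by (2 + 3y + y³), the product of all factors after the first has coefficients 2,-3,-5,3,-5,10 for degrees 0…5.
[y⁵] = 1·10 − 1·(-3) + 1·2 = 15.

15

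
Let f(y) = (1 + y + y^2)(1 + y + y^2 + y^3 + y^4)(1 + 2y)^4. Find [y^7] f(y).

200

(1 + y + y^2) has coefficients 1,1,1 for degrees 0…2.
(1 + y + y^2 + y^3 + y^4) has coefficients 1,1,1,1,1,0,0,0 for degrees 0…7.
Finally multiplying by (1 + 2y)^4, the product of all factors after the first has coefficients 1,9,33,65,81,80,72,48 for degrees 0…7.
[y^7] = 1·48 + 1·72 + 1·80 = 200.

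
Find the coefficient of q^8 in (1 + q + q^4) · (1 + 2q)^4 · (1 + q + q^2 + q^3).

96

(1 + q + q^4) has coefficients 1,1,0,0,1 for degrees 0…4.
(1 + 2q)^4 has coefficients 1,8,24,32,16,0,0,0,0 for degrees 0…8.
Finally multiplying by (1 + q + q^2 + q^3), the product of all factors after the first has coefficients 1,9,33,65,80,72,48,16,0 for degrees 0…8.
[q^8] = 1·0 + 1·16 + 1·80 = 96.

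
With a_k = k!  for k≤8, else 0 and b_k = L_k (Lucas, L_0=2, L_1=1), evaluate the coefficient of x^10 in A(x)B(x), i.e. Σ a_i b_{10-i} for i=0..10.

The convolution is the x^10 coefficient of A(x)B(x).
Σ = 1·123 + 1·76 + 2·47 + 6·29 + 24·18 + 120·11 + 720·7 + 5040·4 + 40320·3 + 0·1 + 0·2 = 148379.

148379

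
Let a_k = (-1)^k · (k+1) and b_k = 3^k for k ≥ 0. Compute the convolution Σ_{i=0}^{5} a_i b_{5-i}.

135

The convolution is the x^5 coefficient of A(x)B(x).
Σ = 1·243 − 2·81 + 3·27 − 4·9 + 5·3 − 6·1 = 135.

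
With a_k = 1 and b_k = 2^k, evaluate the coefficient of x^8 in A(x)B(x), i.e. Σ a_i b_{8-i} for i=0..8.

511

This is [x^8] in the product of the two ordinary generating functions.
Σ = 1·256 + 1·128 + 1·64 + 1·32 + 1·16 + 1·8 + 1·4 + 1·2 + 1·1 = 511.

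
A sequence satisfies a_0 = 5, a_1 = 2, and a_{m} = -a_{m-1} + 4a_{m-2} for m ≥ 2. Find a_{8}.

The ordinary generating function has denominator 1 + x - 4x^2.
Iterating the recurrence: a_0,…,a_{8} = 5, 2, 18, -10, 82, -122, 450, -938, 2738.

2738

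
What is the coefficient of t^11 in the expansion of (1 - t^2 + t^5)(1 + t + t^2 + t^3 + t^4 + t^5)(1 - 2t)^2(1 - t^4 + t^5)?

-8

(1 - t^2 + t^5) has coefficients 1,0,-1,0,0,1 for degrees 0…5.
(1 + t + t^2 + t^3 + t^4 + t^5) has coefficients 1,1,1,1,1,1,0,0,0,0,0,0 for degrees 0…11.
Multiplying by (1 - 2t)^2 gives running coefficients 1,-3,1,1,1,1,0,4,0,0,0,0 for degrees 0…11.
Finally multiplying by (1 - t^4 + t^5), the product of all factors after the first has coefficients 1,-3,1,1,0,5,-4,4,0,0,1,-4 for degrees 0…11.
[t^11] = 1·(-4) − 1·0 + 1·(-4) = -8.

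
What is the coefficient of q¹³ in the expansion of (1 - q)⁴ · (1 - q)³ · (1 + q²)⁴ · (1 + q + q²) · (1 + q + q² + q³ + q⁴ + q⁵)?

104

(1 - q)⁴ has coefficients 1,-4,6,-4,1 for degrees 0…4.
(1 - q)³ has coefficients 1,-3,3,-1,0,0,0,0,0,0,0,0,0,0 for degrees 0…13.
Multiplying by (1 + q²)⁴ gives running coefficients 1,-3,7,-13,18,-22,22,-18,13,-7,3,-1,0,0 for degrees 0…13.
Multiplying by (1 + q + q²) gives running coefficients 1,-2,5,-9,12,-17,18,-18,17,-12,9,-5,2,-1 for degrees 0…13.
Finally multiplying by (1 + q + q² + q³ + q⁴ + q⁵), the product of all factors after the first has coefficients 1,-1,4,-5,7,-10,7,-9,3,0,-3,9,-7,10 for degrees 0…13.
[q¹³] = 1·10 − 4·(-7) + 6·9 − 4·(-3) + 1·0 = 104.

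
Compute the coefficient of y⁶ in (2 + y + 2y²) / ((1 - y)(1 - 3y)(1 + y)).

2095

Partial fractions give a closed form: a_n = (-5/4)·1^n + (23/8)·3^n + (3/8)·(-1)^n.
At n = 6: a_6 = 2095.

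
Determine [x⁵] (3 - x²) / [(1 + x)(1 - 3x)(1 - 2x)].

The denominator gives the recurrence a_n = 4a_(n−1) − a_(n−2) − 6a_(n−3) for n ≥ 3; the numerator fixes a_0 = 3, a_1 = 12, a_2 = 44.
Iterating: 3, 12, 44, 146, 468, 1462, so a_5 = 1462.

1462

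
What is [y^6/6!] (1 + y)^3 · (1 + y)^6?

The EGF product rule gives c_6 = Σ_{k_1+k_2=6} C(6; k_1,k_2) · ∏ g_i(k_i), where (1+y)^3 gives the falling factorial (3)_k; (1+y)^6 gives the falling factorial (6)_k.
g_1(k) for k = 0…6: 1, 3, 6, 6, 0, 0, 0.
g_2(k) for k = 0…6: 1, 6, 30, 120, 360, 720, 720.
c_6 = Σ_k C(6,k)·g_1(k)·g_2(6−k) = 1·1·720 + 6·3·720 + 15·6·360 + 20·6·120 = 720 + 12960 + 32400 + 14400 = 60480.

60480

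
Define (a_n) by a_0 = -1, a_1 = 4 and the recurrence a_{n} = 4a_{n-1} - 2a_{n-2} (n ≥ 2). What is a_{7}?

The ordinary generating function has denominator 1 - 4q + 2q^2.
Iterating the recurrence: a_0,…,a_{7} = -1, 4, 18, 64, 220, 752, 2568, 8768.

8768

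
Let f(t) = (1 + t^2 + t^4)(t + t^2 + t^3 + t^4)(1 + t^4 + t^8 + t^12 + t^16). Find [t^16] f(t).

(1 + t^2 + t^4) has coefficients 1,0,1,0,1 for degrees 0…4.
(t + t^2 + t^3 + t^4) has coefficients 0,1,1,1,1,0,0,0,0,0,0,0,0,0,0,0,0 for degrees 0…16.
Finally multiplying by (1 + t^4 + t^8 + t^12 + t^16), the product of all factors after the first has coefficients 0,1,1,1,1,1,1,1,1,1,1,1,1,1,1,1,1 for degrees 0…16.
[t^16] = 1·1 + 1·1 + 1·1 = 3.

3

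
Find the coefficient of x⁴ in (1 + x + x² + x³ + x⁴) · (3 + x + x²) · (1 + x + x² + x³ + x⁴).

22

(1 + x + x² + x³ + x⁴) has coefficients 1,1,1,1,1 for degrees 0…4.
(3 + x + x²) has coefficients 3,1,1,0,0 for degrees 0…4.
Finally multiplying by (1 + x + x² + x³ + x⁴), the product of all factors after the first has coefficients 3,4,5,5,5 for degrees 0…4.
[x⁴] = 1·5 + 1·5 + 1·5 + 1·4 + 1·3 = 22.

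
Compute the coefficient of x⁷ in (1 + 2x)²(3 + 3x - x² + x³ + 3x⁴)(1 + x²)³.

90

(1 + 2x)² has coefficients 1,4,4 for degrees 0…2.
(3 + 3x - x² + x³ + 3x⁴) has coefficients 3,3,-1,1,3,0,0,0 for degrees 0…7.
Finally multiplying by (1 + x²)³, the product of all factors after the first has coefficients 3,3,8,10,9,12,9,6 for degrees 0…7.
[x⁷] = 1·6 + 4·9 + 4·12 = 90.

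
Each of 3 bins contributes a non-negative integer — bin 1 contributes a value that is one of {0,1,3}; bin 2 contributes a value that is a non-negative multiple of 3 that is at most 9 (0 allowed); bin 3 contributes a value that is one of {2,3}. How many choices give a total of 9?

The generating function for the choices is (1 + y + y^3)·(1 + y^3 + y^6 + y^9)·(y^2 + y^3); the count is [y^9].
(1 + y + y^3) has coefficients 1,1,0,1 for degrees 0…3.
(1 + y^3 + y^6 + y^9) has coefficients 1,0,0,1,0,0,1,0,0,1 for degrees 0…9.
Finally multiplying by (y^2 + y^3), the product of all factors after the first has coefficients 0,0,1,1,0,1,1,0,1,1 for degrees 0…9.
[y^9] = 1·1 + 1·1 + 1·1 = 3.

3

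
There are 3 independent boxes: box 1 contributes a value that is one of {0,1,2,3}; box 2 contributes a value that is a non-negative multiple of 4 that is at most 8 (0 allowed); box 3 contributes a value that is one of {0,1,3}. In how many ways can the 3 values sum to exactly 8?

3

The generating function for the choices is (1 + z + z^2 + z^3)·(1 + z^4 + z^8)·(1 + z + z^3); the count is [z^8].
(1 + z + z^2 + z^3) has coefficients 1,1,1,1 for degrees 0…3.
(1 + z^4 + z^8) has coefficients 1,0,0,0,1,0,0,0,1 for degrees 0…8.
Finally multiplying by (1 + z + z^3), the product of all factors after the first has coefficients 1,1,0,1,1,1,0,1,1 for degrees 0…8.
[z^8] = 1·1 + 1·1 + 1·0 + 1·1 = 3.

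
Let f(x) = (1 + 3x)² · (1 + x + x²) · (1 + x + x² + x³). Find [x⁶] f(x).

(1 + 3x)² has coefficients 1,6,9 for degrees 0…2.
(1 + x + x²) has coefficients 1,1,1,0,0,0,0 for degrees 0…6.
Finally multiplying by (1 + x + x² + x³), the product of all factors after the first has coefficients 1,2,3,3,2,1,0 for degrees 0…6.
[x⁶] = 1·0 + 6·1 + 9·2 = 24.

24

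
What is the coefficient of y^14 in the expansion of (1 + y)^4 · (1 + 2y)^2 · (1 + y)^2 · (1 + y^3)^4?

(1 + y)^4 has coefficients 1,4,6,4,1 for degrees 0…4.
(1 + 2y)^2 has coefficients 1,4,4,0,0,0,0,0,0,0,0,0,0,0,0 for degrees 0…14.
Multiplying by (1 + y)^2 gives running coefficients 1,6,13,12,4,0,0,0,0,0,0,0,0,0,0 for degrees 0…14.
Finally multiplying by (1 + y^3)^4, the product of all factors after the first has coefficients 1,6,13,16,28,52,54,52,78,76,48,52,49,22,13 for degrees 0…14.
[y^14] = 1·13 + 4·22 + 6·49 + 4·52 + 1·48 = 651.

651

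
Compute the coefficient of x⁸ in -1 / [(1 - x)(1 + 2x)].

-171

Partial fractions give a closed form: a_n = (-1/3)·1^n + (-2/3)·(-2)^n.
At n = 8: a_8 = -171.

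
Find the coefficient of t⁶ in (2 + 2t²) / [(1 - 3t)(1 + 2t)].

The denominator gives the recurrence a_n = a_(n−1) + 6a_(n−2) for n ≥ 3; the numerator fixes a_0 = 2, a_1 = 2, a_2 = 16.
Iterating: 2, 2, 16, 28, 124, 292, 1036, so a_6 = 1036.

1036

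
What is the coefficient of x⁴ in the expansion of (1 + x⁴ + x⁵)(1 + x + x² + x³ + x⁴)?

2

(1 + x⁴ + x⁵) has coefficients 1,0,0,0,1 for degrees 0…4.
(1 + x + x² + x³ + x⁴) has coefficients 1,1,1,1,1 for degrees 0…4.
[x⁴] = 1·1 + 1·1 = 2.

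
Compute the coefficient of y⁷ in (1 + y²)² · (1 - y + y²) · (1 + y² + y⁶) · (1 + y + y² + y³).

(1 + y²)² has coefficients 1,0,2,0,1 for degrees 0…4.
(1 - y + y²) has coefficients 1,-1,1,0,0,0,0,0 for degrees 0…7.
Multiplying by (1 + y² + y⁶) gives running coefficients 1,-1,2,-1,1,0,1,-1 for degrees 0…7.
Finally multiplying by (1 + y + y² + y³), the product of all factors after the first has coefficients 1,0,2,1,1,2,1,1 for degrees 0…7.
[y⁷] = 1·1 + 2·2 + 1·1 = 6.

6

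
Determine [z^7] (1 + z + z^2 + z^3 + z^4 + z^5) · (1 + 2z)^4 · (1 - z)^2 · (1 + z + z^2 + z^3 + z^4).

-32

(1 + z + z^2 + z^3 + z^4 + z^5) has coefficients 1,1,1,1,1,1 for degrees 0…5.
(1 + 2z)^4 has coefficients 1,8,24,32,16,0,0,0 for degrees 0…7.
Multiplying by (1 - z)^2 gives running coefficients 1,6,9,-8,-24,0,16,0 for degrees 0…7.
Finally multiplying by (1 + z + z^2 + z^3 + z^4), the product of all factors after the first has coefficients 1,7,16,8,-16,-17,-7,-16 for degrees 0…7.
[z^7] = 1·(-16) + 1·(-7) + 1·(-17) + 1·(-16) + 1·8 + 1·16 = -32.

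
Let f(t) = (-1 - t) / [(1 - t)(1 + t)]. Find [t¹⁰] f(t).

Partial fractions give a closed form: a_n = (-1)·1^n.
At n = 10: a_10 = -1.

-1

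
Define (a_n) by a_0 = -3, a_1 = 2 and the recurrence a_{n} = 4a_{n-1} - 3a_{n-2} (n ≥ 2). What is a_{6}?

The ordinary generating function has denominator 1 - 4x + 3x^2.
Iterating the recurrence: a_0,…,a_{6} = -3, 2, 17, 62, 197, 602, 1817.

1817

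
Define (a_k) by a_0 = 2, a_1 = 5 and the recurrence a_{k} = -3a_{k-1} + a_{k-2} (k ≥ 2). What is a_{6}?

-1582

The ordinary generating function has denominator 1 + 3t - t^2.
Iterating the recurrence: a_0,…,a_{6} = 2, 5, -13, 44, -145, 479, -1582.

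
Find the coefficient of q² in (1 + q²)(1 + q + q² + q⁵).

2

(1 + q²) has coefficients 1,0,1 for degrees 0…2.
(1 + q + q² + q⁵) has coefficients 1,1,1 for degrees 0…2.
[q²] = 1·1 + 1·1 = 2.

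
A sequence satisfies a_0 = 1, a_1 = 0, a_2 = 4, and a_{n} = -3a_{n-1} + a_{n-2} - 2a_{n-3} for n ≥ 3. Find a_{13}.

The ordinary generating function has denominator 1 + 3q - q^2 + 2q^3.
Iterating the recurrence: a_0,…,a_{13} = 1, 0, 4, -14, 46, -160, 554, -1914, 6616, -22870, 79054, -273264, 944586, -3265130.

-3265130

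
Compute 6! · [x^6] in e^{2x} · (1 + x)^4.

8992

The EGF product rule gives c_6 = Σ_{k_1+k_2=6} C(6; k_1,k_2) · ∏ g_i(k_i), where e^{2x} gives (2)^k; (1+x)^4 gives the falling factorial (4)_k.
g_1(k) for k = 0…6: 1, 2, 4, 8, 16, 32, 64.
g_2(k) for k = 0…6: 1, 4, 12, 24, 24, 0, 0.
c_6 = Σ_k C(6,k)·g_1(k)·g_2(6−k) = 15·4·24 + 20·8·24 + 15·16·12 + 6·32·4 + 1·64·1 = 1440 + 3840 + 2880 + 768 + 64 = 8992.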